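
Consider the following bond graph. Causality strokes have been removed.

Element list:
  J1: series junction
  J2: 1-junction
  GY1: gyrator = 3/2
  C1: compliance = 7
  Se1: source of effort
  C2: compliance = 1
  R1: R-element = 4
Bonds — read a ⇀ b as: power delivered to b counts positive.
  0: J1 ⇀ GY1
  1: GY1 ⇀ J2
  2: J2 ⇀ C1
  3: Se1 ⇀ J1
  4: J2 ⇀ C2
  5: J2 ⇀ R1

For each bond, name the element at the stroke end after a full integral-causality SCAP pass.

bond 3 →J1  (Se1: effort source, stroke at far end)
bond 0 →GY1  (J1: last free bond brings flow in)
bond 1 →GY1  (GY1: gyrator matches bond 0)
bond 2 →J2  (common-f at J2 fixed by 1)
bond 4 →J2  (J2: bond 1 brought flow, rest push out)
bond 5 →J2  (1-jn J2 has f-setter on 1)

bond 0 stroke→GY1
bond 1 stroke→GY1
bond 2 stroke→J2
bond 3 stroke→J1
bond 4 stroke→J2
bond 5 stroke→J2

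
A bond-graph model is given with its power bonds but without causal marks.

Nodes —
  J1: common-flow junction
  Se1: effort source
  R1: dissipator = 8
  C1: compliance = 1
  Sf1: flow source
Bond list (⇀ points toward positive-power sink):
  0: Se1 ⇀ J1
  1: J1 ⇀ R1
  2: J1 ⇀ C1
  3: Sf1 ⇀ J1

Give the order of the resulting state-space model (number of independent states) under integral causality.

1  (C1 all integral)

bond 0 stroke at J1  (source Se1 imposes e)
bond 3 stroke at Sf1  (source Sf1 imposes f)
bond 1 stroke at J1  (J1 flow already set via bond 3)
bond 2 stroke at J1  (J1 flow already set via bond 3)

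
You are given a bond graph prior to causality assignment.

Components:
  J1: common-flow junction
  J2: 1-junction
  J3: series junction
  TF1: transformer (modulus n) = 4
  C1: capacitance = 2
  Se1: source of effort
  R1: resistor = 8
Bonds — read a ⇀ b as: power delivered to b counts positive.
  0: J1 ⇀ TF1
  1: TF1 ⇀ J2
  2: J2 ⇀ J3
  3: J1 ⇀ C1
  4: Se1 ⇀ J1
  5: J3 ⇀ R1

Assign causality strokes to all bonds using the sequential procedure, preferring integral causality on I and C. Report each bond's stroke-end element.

#4 stroke at J1  (Se1 (Se) sets effort on bond)
#3 stroke at J1  (C1 integral (e out))
#0 stroke at TF1  (J1 needs exactly one f-in)
#1 stroke at J2  (TF1 one-in-one-out from 0)
#2 stroke at J3  (only one flow-in slot at J2)
#5 stroke at R1  (J3 needs exactly one f-in)

bond 0 stroke→TF1
bond 1 stroke→J2
bond 2 stroke→J3
bond 3 stroke→J1
bond 4 stroke→J1
bond 5 stroke→R1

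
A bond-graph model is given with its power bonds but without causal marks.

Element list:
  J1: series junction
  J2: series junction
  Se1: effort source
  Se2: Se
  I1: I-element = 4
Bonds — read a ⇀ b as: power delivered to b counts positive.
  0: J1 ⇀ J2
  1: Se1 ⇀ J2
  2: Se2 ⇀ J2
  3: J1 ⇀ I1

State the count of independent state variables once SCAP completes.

#1 stroke→J2  (Se1 (Se) sets effort on bond)
#2 stroke→J2  (Se2 fixes effort; stroke away)
#0 stroke→J1  (J2: last free bond brings flow in)
#3 stroke→I1  (J1 needs exactly one f-in)

1  (I1 all integral)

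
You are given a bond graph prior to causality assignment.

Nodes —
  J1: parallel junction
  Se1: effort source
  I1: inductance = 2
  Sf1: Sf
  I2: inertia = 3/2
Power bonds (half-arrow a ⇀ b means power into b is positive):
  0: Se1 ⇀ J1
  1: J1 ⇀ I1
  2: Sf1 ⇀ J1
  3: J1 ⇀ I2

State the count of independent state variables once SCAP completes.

2  (I1, I2 all integral)

b0 stroke→J1  (Se1 (Se) sets effort on bond)
b2 stroke→Sf1  (Sf1: flow source, stroke at near end)
b1 stroke→I1  (J1: bond 0 brought effort, rest push out)
b3 stroke→I2  (J1 effort already set via bond 0)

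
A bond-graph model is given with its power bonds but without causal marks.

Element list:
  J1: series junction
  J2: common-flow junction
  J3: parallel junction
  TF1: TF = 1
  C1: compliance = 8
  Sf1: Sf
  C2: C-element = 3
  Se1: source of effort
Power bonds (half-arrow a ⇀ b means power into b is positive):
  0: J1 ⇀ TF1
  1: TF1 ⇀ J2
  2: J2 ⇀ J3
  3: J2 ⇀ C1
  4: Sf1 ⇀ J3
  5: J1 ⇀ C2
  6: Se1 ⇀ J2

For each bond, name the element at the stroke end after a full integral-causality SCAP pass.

b0 →TF1
b1 →J2
b2 →J3
b3 →J2
b4 →Sf1
b5 →J1
b6 →J2

b4 stroke at Sf1  (source Sf1 imposes f)
b6 stroke at J2  (Se1: effort source, stroke at far end)
b2 stroke at J3  (only one effort-in slot at J3)
b1 stroke at J2  (J2: bond 2 brought flow, rest push out)
b3 stroke at J2  (1-jn J2 has f-setter on 2)
b0 stroke at TF1  (through TF1, causality passes straight; one stroke at TF1)
b5 stroke at J1  (J1: bond 0 brought flow, rest push out)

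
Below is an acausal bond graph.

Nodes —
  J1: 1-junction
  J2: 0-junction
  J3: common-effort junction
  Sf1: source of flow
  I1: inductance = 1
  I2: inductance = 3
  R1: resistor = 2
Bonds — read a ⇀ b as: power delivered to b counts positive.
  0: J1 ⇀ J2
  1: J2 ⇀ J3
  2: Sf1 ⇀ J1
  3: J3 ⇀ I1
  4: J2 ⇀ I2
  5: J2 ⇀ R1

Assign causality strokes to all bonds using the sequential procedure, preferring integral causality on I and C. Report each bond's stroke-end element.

b0 →J1
b1 →J3
b2 →Sf1
b3 →I1
b4 →I2
b5 →J2

bond 2 →Sf1  (Sf1: flow source, stroke at near end)
bond 0 →J1  (J1: bond 2 brought flow, rest push out)
bond 3 →I1  (I1 integral (f out))
bond 1 →J3  (J3 needs exactly one e-in)
bond 4 →I2  (I2 outputs flow p/I2)
bond 5 →J2  (closing 0-jn rule on J2)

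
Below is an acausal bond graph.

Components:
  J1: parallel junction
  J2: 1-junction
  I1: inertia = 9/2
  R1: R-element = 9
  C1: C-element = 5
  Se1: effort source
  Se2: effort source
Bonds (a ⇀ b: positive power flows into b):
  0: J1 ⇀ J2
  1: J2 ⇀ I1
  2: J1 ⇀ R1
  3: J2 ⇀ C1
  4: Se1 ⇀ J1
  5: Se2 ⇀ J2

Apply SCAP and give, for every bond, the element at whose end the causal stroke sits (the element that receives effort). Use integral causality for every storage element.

bond 0 stroke→J2
bond 1 stroke→I1
bond 2 stroke→R1
bond 3 stroke→J2
bond 4 stroke→J1
bond 5 stroke→J2

#4 |J1  (source Se1 imposes e)
#5 |J2  (Se2: effort source, stroke at far end)
#0 |J2  (J1: bond 4 brought effort, rest push out)
#2 |R1  (J1 effort already set via bond 4)
#1 |I1  (I1 integral (f out))
#3 |J2  (J2: bond 1 brought flow, rest push out)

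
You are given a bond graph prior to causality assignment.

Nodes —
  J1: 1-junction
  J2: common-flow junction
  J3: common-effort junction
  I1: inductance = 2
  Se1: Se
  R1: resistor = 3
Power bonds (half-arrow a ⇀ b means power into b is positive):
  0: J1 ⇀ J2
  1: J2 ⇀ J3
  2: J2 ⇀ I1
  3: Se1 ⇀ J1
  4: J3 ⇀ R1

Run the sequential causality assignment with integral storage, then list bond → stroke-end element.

β3 →J1  (Se1: effort source, stroke at far end)
β0 →J2  (J1: last free bond brings flow in)
β2 →I1  (I1 integral (f out))
β1 →J2  (J2: bond 2 brought flow, rest push out)
β4 →J3  (only one effort-in slot at J3)

#0 |J2
#1 |J2
#2 |I1
#3 |J1
#4 |J3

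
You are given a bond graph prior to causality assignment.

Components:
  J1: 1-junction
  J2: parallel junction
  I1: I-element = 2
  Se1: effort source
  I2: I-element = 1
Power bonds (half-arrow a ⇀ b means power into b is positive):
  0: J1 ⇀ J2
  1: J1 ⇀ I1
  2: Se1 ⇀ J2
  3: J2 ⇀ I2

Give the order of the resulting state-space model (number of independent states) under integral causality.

#2 →J2  (Se1: effort source, stroke at far end)
#0 →J1  (J2 effort already set via bond 2)
#3 →I2  (J2: bond 2 brought effort, rest push out)
#1 →I1  (closing 1-jn rule on J1)

2  (I1, I2 all integral)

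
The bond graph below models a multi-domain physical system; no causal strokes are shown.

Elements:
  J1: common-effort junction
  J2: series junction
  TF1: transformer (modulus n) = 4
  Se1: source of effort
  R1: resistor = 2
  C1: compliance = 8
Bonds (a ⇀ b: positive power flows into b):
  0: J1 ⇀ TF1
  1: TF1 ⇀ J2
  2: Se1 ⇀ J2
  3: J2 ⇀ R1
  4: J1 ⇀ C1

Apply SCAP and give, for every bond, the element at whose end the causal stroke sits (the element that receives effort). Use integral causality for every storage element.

bond 0 stroke at TF1
bond 1 stroke at J2
bond 2 stroke at J2
bond 3 stroke at R1
bond 4 stroke at J1

b2 →J2  (source Se1 imposes e)
b4 →J1  (C1: C, integral causality)
b0 →TF1  (J1 effort already set via bond 4)
b1 →J2  (TF1: transformer flips bond 0)
b3 →R1  (closing 1-jn rule on J2)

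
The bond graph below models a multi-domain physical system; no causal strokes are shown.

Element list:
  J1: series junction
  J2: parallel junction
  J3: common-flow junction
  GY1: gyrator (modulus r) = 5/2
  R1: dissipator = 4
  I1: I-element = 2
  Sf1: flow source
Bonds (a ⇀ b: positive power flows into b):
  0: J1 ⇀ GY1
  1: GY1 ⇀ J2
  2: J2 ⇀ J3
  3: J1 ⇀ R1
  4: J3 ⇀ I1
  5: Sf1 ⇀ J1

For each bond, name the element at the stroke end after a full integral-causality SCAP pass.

b5 |Sf1  (source Sf1 imposes f)
b0 |J1  (J1 flow already set via bond 5)
b3 |J1  (common-f at J1 fixed by 5)
b1 |J2  (through GY1, causality inverts; strokes same side of GY1)
b2 |J3  (0-jn J2 has e-setter on 1)
b4 |I1  (J3: last free bond brings flow in)

β0 |J1
β1 |J2
β2 |J3
β3 |J1
β4 |I1
β5 |Sf1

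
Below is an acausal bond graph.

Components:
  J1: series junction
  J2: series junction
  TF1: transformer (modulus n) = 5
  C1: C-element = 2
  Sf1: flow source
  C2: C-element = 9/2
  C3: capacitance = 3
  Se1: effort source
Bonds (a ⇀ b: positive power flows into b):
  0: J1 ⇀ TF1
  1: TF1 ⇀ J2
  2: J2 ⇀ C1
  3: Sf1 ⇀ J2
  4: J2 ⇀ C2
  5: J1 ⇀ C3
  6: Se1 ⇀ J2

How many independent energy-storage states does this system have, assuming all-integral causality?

3  (C1, C2, C3 all integral)

#3 stroke at Sf1  (Sf1: flow source, stroke at near end)
#6 stroke at J2  (source Se1 imposes e)
#1 stroke at J2  (common-f at J2 fixed by 3)
#2 stroke at J2  (J2: bond 3 brought flow, rest push out)
#4 stroke at J2  (J2 flow already set via bond 3)
#0 stroke at TF1  (through TF1, causality passes straight; one stroke at TF1)
#5 stroke at J1  (J1: bond 0 brought flow, rest push out)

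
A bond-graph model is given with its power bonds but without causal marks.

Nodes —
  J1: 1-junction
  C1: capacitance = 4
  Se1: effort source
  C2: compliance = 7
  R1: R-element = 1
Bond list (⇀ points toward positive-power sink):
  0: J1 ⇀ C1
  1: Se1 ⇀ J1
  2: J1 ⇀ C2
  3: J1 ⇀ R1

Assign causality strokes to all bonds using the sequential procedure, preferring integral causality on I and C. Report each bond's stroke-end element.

#0 stroke→J1
#1 stroke→J1
#2 stroke→J1
#3 stroke→R1

β1 |J1  (Se1 (Se) sets effort on bond)
β0 |J1  (prefer integral on C1)
β2 |J1  (C2 integral (e out))
β3 |R1  (J1: last free bond brings flow in)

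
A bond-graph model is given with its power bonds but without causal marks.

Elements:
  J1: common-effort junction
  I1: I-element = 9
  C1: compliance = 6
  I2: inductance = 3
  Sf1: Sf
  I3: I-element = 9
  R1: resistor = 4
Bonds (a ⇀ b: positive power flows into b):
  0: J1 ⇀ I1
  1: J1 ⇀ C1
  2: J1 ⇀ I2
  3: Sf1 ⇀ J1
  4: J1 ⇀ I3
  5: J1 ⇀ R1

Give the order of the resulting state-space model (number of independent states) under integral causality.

#3 stroke at Sf1  (Sf1 fixes flow; stroke at Sf1)
#0 stroke at I1  (prefer integral on I1)
#1 stroke at J1  (C1: C, integral causality)
#2 stroke at I2  (0-jn J1 has e-setter on 1)
#4 stroke at I3  (0-jn J1 has e-setter on 1)
#5 stroke at R1  (common-e at J1 fixed by 1)

4  (C1, I1, I2, I3 all integral)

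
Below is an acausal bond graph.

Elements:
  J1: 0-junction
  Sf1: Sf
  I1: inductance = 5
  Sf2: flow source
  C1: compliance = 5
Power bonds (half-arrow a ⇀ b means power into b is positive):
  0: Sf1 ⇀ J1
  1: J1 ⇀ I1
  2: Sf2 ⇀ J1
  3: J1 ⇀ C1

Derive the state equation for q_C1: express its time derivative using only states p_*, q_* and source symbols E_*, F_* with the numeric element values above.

dq_C1/dt = F_Sf1 + F_Sf2 - p_I1/5

bond 0 →Sf1  (Sf1 (Sf) sets flow on bond)
bond 2 →Sf2  (Sf2 fixes flow; stroke at Sf2)
bond 1 →I1  (I1 outputs flow p/I1)
bond 3 →J1  (only one effort-in slot at J1)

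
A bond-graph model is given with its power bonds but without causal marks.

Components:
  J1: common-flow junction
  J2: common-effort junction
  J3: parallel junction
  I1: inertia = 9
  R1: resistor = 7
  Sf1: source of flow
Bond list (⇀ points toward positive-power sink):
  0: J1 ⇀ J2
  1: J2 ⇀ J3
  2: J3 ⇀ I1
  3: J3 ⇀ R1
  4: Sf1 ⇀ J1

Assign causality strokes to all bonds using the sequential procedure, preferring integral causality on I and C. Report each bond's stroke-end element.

β0 →J1
β1 →J2
β2 →I1
β3 →J3
β4 →Sf1

#4 stroke at Sf1  (Sf1: flow source, stroke at near end)
#0 stroke at J1  (J1 flow already set via bond 4)
#1 stroke at J2  (J2: last free bond brings effort in)
#2 stroke at I1  (I1 outputs flow p/I1)
#3 stroke at J3  (J3: last free bond brings effort in)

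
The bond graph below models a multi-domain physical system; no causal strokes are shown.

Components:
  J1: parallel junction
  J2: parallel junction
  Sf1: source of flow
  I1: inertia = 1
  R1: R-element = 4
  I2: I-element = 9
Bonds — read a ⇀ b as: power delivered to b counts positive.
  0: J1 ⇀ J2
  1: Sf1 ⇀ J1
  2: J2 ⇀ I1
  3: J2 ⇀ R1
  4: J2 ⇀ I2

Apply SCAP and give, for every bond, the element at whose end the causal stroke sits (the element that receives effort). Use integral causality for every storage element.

β0 →J1
β1 →Sf1
β2 →I1
β3 →J2
β4 →I2

b1 stroke→Sf1  (Sf1 fixes flow; stroke at Sf1)
b0 stroke→J1  (J1 needs exactly one e-in)
b2 stroke→I1  (I1 integral (f out))
b4 stroke→I2  (I2: I, integral causality)
b3 stroke→J2  (closing 0-jn rule on J2)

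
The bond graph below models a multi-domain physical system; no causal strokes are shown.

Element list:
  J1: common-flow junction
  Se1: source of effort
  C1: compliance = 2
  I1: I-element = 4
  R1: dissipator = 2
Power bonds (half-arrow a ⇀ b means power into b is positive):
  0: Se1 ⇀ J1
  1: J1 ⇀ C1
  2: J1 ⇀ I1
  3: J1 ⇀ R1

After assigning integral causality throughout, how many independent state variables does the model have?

β0 stroke→J1  (Se1: effort source, stroke at far end)
β1 stroke→J1  (C1 outputs effort q/C1)
β2 stroke→I1  (I1 outputs flow p/I1)
β3 stroke→J1  (J1 flow already set via bond 2)

2  (C1, I1 all integral)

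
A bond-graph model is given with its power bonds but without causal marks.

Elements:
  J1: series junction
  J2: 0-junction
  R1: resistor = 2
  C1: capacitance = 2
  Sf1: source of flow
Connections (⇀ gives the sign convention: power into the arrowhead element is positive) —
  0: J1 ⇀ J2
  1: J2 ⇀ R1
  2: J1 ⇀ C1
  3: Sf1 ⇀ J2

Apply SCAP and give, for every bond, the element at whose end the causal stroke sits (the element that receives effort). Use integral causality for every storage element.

b0 stroke→J2
b1 stroke→R1
b2 stroke→J1
b3 stroke→Sf1

b3 |Sf1  (source Sf1 imposes f)
b2 |J1  (prefer integral on C1)
b0 |J2  (J1 needs exactly one f-in)
b1 |R1  (J2: bond 0 brought effort, rest push out)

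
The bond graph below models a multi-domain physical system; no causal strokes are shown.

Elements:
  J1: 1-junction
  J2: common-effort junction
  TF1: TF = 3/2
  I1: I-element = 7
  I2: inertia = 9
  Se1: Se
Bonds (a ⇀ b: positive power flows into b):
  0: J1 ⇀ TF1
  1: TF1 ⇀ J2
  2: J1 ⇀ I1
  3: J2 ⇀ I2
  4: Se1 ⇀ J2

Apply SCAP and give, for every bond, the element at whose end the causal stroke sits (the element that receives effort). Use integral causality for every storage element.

β4 |J2  (Se1 (Se) sets effort on bond)
β1 |TF1  (common-e at J2 fixed by 4)
β3 |I2  (0-jn J2 has e-setter on 4)
β0 |J1  (TF TF1: opposite of bond 1)
β2 |I1  (closing 1-jn rule on J1)

bond 0 |J1
bond 1 |TF1
bond 2 |I1
bond 3 |I2
bond 4 |J2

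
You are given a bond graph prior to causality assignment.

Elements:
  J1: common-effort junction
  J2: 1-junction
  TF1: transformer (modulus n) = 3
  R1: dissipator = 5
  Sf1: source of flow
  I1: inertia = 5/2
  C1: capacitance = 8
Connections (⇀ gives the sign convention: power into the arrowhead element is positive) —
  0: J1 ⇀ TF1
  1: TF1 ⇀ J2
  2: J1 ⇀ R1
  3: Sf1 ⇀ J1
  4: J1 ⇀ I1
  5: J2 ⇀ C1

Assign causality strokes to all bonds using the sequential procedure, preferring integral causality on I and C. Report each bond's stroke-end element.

#3 →Sf1  (Sf1 fixes flow; stroke at Sf1)
#4 →I1  (I1 integral (f out))
#5 →J2  (C1: C, integral causality)
#1 →TF1  (only one flow-in slot at J2)
#0 →J1  (TF TF1: opposite of bond 1)
#2 →R1  (J1 effort already set via bond 0)

b0 stroke→J1
b1 stroke→TF1
b2 stroke→R1
b3 stroke→Sf1
b4 stroke→I1
b5 stroke→J2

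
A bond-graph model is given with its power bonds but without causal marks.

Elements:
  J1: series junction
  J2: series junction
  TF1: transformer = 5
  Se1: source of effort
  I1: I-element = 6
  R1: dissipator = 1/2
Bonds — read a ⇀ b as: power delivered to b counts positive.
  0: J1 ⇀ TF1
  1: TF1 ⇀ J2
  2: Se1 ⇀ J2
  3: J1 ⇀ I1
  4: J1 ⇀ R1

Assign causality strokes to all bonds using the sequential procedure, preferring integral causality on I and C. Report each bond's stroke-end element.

β2 |J2  (Se1 (Se) sets effort on bond)
β1 |TF1  (closing 1-jn rule on J2)
β0 |J1  (TF1: transformer flips bond 1)
β3 |I1  (I1 integral (f out))
β4 |J1  (J1 flow already set via bond 3)

bond 0 stroke at J1
bond 1 stroke at TF1
bond 2 stroke at J2
bond 3 stroke at I1
bond 4 stroke at J1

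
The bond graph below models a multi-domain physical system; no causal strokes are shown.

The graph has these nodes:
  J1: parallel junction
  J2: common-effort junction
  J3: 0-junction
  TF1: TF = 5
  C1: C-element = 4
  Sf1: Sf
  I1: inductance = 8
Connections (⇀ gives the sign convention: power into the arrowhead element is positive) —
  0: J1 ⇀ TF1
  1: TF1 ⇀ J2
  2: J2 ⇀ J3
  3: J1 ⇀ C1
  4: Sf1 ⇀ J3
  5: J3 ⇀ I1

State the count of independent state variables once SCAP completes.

bond 4 stroke→Sf1  (Sf1 (Sf) sets flow on bond)
bond 3 stroke→J1  (C1: C, integral causality)
bond 0 stroke→TF1  (J1 effort already set via bond 3)
bond 1 stroke→J2  (TF TF1: opposite of bond 0)
bond 2 stroke→J3  (J2 effort already set via bond 1)
bond 5 stroke→I1  (common-e at J3 fixed by 2)

2  (C1, I1 all integral)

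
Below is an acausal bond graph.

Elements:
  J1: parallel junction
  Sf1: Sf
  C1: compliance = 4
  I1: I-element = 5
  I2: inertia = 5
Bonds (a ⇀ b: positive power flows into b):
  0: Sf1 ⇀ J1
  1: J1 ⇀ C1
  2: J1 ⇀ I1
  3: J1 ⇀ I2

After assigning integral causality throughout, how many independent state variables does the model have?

bond 0 |Sf1  (source Sf1 imposes f)
bond 1 |J1  (prefer integral on C1)
bond 2 |I1  (J1 effort already set via bond 1)
bond 3 |I2  (J1 effort already set via bond 1)

3  (C1, I1, I2 all integral)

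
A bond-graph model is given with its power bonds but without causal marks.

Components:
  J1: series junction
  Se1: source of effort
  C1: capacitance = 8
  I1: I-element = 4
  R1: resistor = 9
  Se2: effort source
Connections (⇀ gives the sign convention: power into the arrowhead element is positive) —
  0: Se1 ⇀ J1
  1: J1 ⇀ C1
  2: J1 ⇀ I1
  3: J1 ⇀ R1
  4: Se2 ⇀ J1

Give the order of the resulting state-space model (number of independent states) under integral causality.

β0 →J1  (Se1 (Se) sets effort on bond)
β4 →J1  (Se2 (Se) sets effort on bond)
β1 →J1  (C1 outputs effort q/C1)
β2 →I1  (prefer integral on I1)
β3 →J1  (J1 flow already set via bond 2)

2  (C1, I1 all integral)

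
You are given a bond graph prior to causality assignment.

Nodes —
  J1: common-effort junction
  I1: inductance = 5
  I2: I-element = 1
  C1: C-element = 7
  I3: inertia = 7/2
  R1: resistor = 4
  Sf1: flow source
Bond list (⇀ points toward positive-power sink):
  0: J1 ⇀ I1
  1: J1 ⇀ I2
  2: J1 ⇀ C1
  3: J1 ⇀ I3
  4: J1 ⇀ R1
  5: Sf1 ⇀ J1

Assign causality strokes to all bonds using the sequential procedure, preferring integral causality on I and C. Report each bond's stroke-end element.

b0 |I1
b1 |I2
b2 |J1
b3 |I3
b4 |R1
b5 |Sf1

bond 5 →Sf1  (Sf1 fixes flow; stroke at Sf1)
bond 0 →I1  (I1 integral (f out))
bond 1 →I2  (I2 outputs flow p/I2)
bond 2 →J1  (C1: C, integral causality)
bond 3 →I3  (0-jn J1 has e-setter on 2)
bond 4 →R1  (J1 effort already set via bond 2)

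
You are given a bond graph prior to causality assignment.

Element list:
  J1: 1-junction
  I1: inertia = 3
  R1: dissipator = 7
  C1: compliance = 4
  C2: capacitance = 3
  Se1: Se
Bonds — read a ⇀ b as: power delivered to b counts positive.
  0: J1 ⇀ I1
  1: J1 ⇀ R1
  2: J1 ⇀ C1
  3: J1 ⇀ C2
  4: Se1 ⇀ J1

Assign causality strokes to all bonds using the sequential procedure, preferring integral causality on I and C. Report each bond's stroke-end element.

β0 stroke at I1
β1 stroke at J1
β2 stroke at J1
β3 stroke at J1
β4 stroke at J1

b4 →J1  (Se1 fixes effort; stroke away)
b0 →I1  (I1 outputs flow p/I1)
b1 →J1  (common-f at J1 fixed by 0)
b2 →J1  (1-jn J1 has f-setter on 0)
b3 →J1  (J1 flow already set via bond 0)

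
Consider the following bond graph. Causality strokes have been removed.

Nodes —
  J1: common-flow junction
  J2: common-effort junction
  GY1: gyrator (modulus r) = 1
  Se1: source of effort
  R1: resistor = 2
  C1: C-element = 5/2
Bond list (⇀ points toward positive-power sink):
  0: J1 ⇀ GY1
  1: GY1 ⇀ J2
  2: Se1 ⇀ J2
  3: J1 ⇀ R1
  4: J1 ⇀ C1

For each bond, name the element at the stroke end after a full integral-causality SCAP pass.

β0 →GY1
β1 →GY1
β2 →J2
β3 →J1
β4 →J1

#2 |J2  (Se1: effort source, stroke at far end)
#1 |GY1  (J2 effort already set via bond 2)
#0 |GY1  (through GY1, causality inverts; strokes same side of GY1)
#3 |J1  (common-f at J1 fixed by 0)
#4 |J1  (common-f at J1 fixed by 0)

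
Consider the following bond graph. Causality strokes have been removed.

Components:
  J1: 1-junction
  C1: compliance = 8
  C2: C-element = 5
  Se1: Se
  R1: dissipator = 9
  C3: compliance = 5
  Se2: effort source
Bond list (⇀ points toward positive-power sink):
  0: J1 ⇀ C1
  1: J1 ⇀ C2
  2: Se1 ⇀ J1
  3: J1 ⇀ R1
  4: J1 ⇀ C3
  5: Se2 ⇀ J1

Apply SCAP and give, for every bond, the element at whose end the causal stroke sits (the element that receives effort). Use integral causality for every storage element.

b2 →J1  (Se1: effort source, stroke at far end)
b5 →J1  (Se2 fixes effort; stroke away)
b0 →J1  (C1 outputs effort q/C1)
b1 →J1  (C2: C, integral causality)
b4 →J1  (prefer integral on C3)
b3 →R1  (closing 1-jn rule on J1)

b0 stroke at J1
b1 stroke at J1
b2 stroke at J1
b3 stroke at R1
b4 stroke at J1
b5 stroke at J1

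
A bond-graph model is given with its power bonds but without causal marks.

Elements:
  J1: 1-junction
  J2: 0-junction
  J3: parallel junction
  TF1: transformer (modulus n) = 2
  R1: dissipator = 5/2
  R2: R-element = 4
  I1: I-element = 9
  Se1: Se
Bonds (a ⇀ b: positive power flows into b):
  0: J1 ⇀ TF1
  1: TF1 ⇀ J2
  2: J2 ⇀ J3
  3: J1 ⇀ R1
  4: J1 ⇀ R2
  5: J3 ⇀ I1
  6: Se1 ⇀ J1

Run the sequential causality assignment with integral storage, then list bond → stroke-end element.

#6 stroke→J1  (source Se1 imposes e)
#5 stroke→I1  (prefer integral on I1)
#2 stroke→J3  (J3 needs exactly one e-in)
#1 stroke→J2  (closing 0-jn rule on J2)
#0 stroke→TF1  (through TF1, causality passes straight; one stroke at TF1)
#3 stroke→J1  (J1 flow already set via bond 0)
#4 stroke→J1  (1-jn J1 has f-setter on 0)

β0 |TF1
β1 |J2
β2 |J3
β3 |J1
β4 |J1
β5 |I1
β6 |J1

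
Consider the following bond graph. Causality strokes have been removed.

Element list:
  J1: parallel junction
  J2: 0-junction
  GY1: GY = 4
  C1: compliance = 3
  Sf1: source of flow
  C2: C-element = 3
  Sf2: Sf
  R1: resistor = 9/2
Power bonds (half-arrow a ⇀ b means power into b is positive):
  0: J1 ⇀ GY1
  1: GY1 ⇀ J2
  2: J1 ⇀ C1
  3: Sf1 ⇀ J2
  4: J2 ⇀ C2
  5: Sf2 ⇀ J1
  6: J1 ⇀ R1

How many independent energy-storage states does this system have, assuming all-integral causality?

β3 stroke→Sf1  (Sf1 (Sf) sets flow on bond)
β5 stroke→Sf2  (Sf2 (Sf) sets flow on bond)
β2 stroke→J1  (C1: C, integral causality)
β0 stroke→GY1  (J1 effort already set via bond 2)
β6 stroke→R1  (J1: bond 2 brought effort, rest push out)
β1 stroke→GY1  (GY GY1: same side as bond 0)
β4 stroke→J2  (J2: last free bond brings effort in)

2  (C1, C2 all integral)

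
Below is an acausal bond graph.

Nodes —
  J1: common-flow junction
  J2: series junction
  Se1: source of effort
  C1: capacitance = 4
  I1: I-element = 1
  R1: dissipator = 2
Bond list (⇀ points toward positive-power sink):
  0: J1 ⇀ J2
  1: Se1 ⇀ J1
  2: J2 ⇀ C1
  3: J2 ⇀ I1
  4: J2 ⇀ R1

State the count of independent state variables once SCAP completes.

2  (C1, I1 all integral)

#1 →J1  (source Se1 imposes e)
#0 →J2  (only one flow-in slot at J1)
#2 →J2  (C1: C, integral causality)
#3 →I1  (prefer integral on I1)
#4 →J2  (common-f at J2 fixed by 3)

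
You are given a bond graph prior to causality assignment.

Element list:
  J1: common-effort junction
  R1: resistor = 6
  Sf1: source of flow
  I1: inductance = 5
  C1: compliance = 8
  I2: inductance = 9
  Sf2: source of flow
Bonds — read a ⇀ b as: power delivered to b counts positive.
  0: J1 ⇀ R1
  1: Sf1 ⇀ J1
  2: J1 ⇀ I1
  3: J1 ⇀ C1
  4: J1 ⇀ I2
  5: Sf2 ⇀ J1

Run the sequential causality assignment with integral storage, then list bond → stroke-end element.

β0 stroke at R1
β1 stroke at Sf1
β2 stroke at I1
β3 stroke at J1
β4 stroke at I2
β5 stroke at Sf2

b1 stroke at Sf1  (Sf1 fixes flow; stroke at Sf1)
b5 stroke at Sf2  (Sf2 (Sf) sets flow on bond)
b2 stroke at I1  (I1: I, integral causality)
b3 stroke at J1  (C1 integral (e out))
b0 stroke at R1  (J1 effort already set via bond 3)
b4 stroke at I2  (0-jn J1 has e-setter on 3)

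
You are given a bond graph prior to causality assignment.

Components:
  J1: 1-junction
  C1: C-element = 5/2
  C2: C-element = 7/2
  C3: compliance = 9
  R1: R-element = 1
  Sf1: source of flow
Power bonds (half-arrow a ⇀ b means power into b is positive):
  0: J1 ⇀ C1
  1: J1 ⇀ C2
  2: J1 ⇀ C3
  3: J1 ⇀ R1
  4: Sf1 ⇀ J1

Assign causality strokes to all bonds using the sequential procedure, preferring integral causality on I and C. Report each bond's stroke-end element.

#0 stroke at J1
#1 stroke at J1
#2 stroke at J1
#3 stroke at J1
#4 stroke at Sf1

β4 |Sf1  (Sf1 fixes flow; stroke at Sf1)
β0 |J1  (1-jn J1 has f-setter on 4)
β1 |J1  (1-jn J1 has f-setter on 4)
β2 |J1  (1-jn J1 has f-setter on 4)
β3 |J1  (common-f at J1 fixed by 4)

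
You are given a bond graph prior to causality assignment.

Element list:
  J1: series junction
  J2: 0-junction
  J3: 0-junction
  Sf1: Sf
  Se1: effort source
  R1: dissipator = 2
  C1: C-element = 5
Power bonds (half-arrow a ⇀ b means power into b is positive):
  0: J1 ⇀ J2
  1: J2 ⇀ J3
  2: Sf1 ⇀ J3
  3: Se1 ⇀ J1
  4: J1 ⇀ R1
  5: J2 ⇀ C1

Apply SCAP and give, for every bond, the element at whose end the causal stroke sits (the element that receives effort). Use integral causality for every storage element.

#0 →J1
#1 →J3
#2 →Sf1
#3 →J1
#4 →R1
#5 →J2

#2 stroke at Sf1  (Sf1 fixes flow; stroke at Sf1)
#3 stroke at J1  (source Se1 imposes e)
#1 stroke at J3  (J3: last free bond brings effort in)
#5 stroke at J2  (C1 outputs effort q/C1)
#0 stroke at J1  (J2 effort already set via bond 5)
#4 stroke at R1  (closing 1-jn rule on J1)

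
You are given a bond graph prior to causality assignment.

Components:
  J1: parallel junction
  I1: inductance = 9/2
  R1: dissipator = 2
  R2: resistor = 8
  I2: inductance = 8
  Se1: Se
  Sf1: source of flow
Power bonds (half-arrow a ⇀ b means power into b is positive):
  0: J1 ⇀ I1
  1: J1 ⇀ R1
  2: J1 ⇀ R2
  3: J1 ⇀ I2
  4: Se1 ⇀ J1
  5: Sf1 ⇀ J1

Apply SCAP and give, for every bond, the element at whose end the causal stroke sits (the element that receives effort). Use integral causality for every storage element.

β4 stroke at J1  (Se1 (Se) sets effort on bond)
β5 stroke at Sf1  (Sf1: flow source, stroke at near end)
β0 stroke at I1  (common-e at J1 fixed by 4)
β1 stroke at R1  (0-jn J1 has e-setter on 4)
β2 stroke at R2  (0-jn J1 has e-setter on 4)
β3 stroke at I2  (J1: bond 4 brought effort, rest push out)

b0 stroke→I1
b1 stroke→R1
b2 stroke→R2
b3 stroke→I2
b4 stroke→J1
b5 stroke→Sf1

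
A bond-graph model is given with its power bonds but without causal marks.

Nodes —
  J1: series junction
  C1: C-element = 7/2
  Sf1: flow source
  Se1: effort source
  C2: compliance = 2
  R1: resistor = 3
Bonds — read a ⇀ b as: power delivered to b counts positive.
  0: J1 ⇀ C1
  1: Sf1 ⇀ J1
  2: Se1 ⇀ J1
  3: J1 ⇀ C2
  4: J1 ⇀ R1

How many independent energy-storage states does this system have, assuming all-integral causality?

2  (C1, C2 all integral)

#1 →Sf1  (Sf1 fixes flow; stroke at Sf1)
#2 →J1  (Se1: effort source, stroke at far end)
#0 →J1  (J1 flow already set via bond 1)
#3 →J1  (1-jn J1 has f-setter on 1)
#4 →J1  (1-jn J1 has f-setter on 1)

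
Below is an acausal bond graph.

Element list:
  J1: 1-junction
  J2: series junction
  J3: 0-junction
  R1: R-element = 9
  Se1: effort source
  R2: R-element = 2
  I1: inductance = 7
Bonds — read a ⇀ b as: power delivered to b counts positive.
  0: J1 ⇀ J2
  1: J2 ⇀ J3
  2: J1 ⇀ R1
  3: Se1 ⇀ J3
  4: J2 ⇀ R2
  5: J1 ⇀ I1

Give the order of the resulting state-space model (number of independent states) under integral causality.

β3 →J3  (Se1 (Se) sets effort on bond)
β1 →J2  (common-e at J3 fixed by 3)
β5 →I1  (I1 outputs flow p/I1)
β0 →J1  (1-jn J1 has f-setter on 5)
β2 →J1  (common-f at J1 fixed by 5)
β4 →J2  (J2: bond 0 brought flow, rest push out)

1  (I1 all integral)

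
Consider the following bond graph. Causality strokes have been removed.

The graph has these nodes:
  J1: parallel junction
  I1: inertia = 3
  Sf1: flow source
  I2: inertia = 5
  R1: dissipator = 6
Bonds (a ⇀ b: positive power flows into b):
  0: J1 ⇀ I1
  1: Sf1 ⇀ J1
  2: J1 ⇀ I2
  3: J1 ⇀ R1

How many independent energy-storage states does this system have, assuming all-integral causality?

2  (I1, I2 all integral)

b1 stroke at Sf1  (Sf1 fixes flow; stroke at Sf1)
b0 stroke at I1  (I1 outputs flow p/I1)
b2 stroke at I2  (I2 integral (f out))
b3 stroke at J1  (J1: last free bond brings effort in)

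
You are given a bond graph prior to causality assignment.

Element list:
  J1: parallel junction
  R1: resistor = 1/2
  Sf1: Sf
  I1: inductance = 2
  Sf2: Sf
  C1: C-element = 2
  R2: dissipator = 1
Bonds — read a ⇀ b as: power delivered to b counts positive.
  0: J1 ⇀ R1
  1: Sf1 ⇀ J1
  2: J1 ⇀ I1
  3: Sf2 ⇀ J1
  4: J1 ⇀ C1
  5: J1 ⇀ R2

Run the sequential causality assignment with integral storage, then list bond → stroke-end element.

#1 stroke→Sf1  (Sf1 (Sf) sets flow on bond)
#3 stroke→Sf2  (Sf2: flow source, stroke at near end)
#2 stroke→I1  (I1: I, integral causality)
#4 stroke→J1  (C1 outputs effort q/C1)
#0 stroke→R1  (common-e at J1 fixed by 4)
#5 stroke→R2  (0-jn J1 has e-setter on 4)

b0 stroke at R1
b1 stroke at Sf1
b2 stroke at I1
b3 stroke at Sf2
b4 stroke at J1
b5 stroke at R2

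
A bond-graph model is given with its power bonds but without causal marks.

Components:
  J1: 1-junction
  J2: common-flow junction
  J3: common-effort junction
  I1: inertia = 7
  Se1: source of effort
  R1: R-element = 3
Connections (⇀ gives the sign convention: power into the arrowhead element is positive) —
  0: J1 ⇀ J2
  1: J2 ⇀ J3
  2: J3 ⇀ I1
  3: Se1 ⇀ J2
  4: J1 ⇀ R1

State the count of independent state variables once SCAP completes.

β3 stroke at J2  (Se1: effort source, stroke at far end)
β2 stroke at I1  (I1: I, integral causality)
β1 stroke at J3  (closing 0-jn rule on J3)
β0 stroke at J2  (J2 flow already set via bond 1)
β4 stroke at J1  (common-f at J1 fixed by 0)

1  (I1 all integral)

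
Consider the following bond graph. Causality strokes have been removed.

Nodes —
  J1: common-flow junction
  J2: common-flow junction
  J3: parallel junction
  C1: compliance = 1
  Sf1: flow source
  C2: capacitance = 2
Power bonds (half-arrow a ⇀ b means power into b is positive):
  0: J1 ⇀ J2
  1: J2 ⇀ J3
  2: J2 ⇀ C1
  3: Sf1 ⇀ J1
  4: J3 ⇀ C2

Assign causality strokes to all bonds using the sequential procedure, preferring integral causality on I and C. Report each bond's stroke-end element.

β0 stroke→J1
β1 stroke→J2
β2 stroke→J2
β3 stroke→Sf1
β4 stroke→J3

#3 stroke at Sf1  (source Sf1 imposes f)
#0 stroke at J1  (J1 flow already set via bond 3)
#1 stroke at J2  (1-jn J2 has f-setter on 0)
#2 stroke at J2  (J2 flow already set via bond 0)
#4 stroke at J3  (J3: last free bond brings effort in)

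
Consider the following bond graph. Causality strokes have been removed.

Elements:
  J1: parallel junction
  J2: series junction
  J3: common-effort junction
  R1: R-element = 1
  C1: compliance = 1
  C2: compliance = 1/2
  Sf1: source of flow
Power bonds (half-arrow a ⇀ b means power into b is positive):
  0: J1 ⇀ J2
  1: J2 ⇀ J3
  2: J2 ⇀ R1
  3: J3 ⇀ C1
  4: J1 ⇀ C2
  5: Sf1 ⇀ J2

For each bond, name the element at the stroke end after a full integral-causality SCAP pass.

β0 →J2
β1 →J2
β2 →J2
β3 →J3
β4 →J1
β5 →Sf1

β5 stroke→Sf1  (Sf1 fixes flow; stroke at Sf1)
β0 stroke→J2  (J2: bond 5 brought flow, rest push out)
β1 stroke→J2  (common-f at J2 fixed by 5)
β2 stroke→J2  (J2 flow already set via bond 5)
β3 stroke→J3  (closing 0-jn rule on J3)
β4 stroke→J1  (J1: last free bond brings effort in)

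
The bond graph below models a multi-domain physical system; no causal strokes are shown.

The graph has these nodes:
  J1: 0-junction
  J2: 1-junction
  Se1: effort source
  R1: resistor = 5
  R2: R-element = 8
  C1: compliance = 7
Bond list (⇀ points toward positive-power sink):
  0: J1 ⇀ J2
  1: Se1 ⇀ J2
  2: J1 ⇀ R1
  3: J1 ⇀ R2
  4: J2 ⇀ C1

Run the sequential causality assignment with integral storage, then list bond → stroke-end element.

#0 →J1
#1 →J2
#2 →R1
#3 →R2
#4 →J2

β1 stroke at J2  (source Se1 imposes e)
β4 stroke at J2  (C1 integral (e out))
β0 stroke at J1  (only one flow-in slot at J2)
β2 stroke at R1  (common-e at J1 fixed by 0)
β3 stroke at R2  (common-e at J1 fixed by 0)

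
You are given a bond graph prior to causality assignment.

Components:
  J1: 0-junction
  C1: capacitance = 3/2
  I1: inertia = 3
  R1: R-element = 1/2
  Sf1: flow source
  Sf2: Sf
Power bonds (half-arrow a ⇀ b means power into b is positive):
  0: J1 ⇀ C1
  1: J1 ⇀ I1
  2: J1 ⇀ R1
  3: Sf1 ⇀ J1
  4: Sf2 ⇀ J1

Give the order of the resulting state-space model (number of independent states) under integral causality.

2  (C1, I1 all integral)

bond 3 stroke at Sf1  (Sf1 (Sf) sets flow on bond)
bond 4 stroke at Sf2  (source Sf2 imposes f)
bond 0 stroke at J1  (C1 outputs effort q/C1)
bond 1 stroke at I1  (J1 effort already set via bond 0)
bond 2 stroke at R1  (J1 effort already set via bond 0)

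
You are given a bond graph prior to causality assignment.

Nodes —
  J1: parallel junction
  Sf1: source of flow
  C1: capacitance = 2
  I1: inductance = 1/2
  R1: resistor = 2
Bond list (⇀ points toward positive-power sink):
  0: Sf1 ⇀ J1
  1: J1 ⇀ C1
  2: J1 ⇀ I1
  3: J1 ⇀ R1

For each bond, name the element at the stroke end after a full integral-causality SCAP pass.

#0 →Sf1
#1 →J1
#2 →I1
#3 →R1

β0 |Sf1  (Sf1: flow source, stroke at near end)
β1 |J1  (prefer integral on C1)
β2 |I1  (common-e at J1 fixed by 1)
β3 |R1  (J1 effort already set via bond 1)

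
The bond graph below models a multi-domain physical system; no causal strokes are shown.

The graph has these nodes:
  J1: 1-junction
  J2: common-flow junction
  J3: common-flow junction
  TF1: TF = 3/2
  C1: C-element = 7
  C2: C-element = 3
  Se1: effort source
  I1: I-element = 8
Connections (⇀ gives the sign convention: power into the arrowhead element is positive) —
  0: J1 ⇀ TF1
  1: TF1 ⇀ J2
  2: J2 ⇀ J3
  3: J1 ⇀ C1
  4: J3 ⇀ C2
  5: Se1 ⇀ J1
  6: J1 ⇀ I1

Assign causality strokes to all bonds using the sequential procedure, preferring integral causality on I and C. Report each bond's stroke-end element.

β5 |J1  (source Se1 imposes e)
β3 |J1  (prefer integral on C1)
β4 |J3  (C2 outputs effort q/C2)
β2 |J2  (J3 needs exactly one f-in)
β1 |TF1  (J2: last free bond brings flow in)
β0 |J1  (TF TF1: opposite of bond 1)
β6 |I1  (closing 1-jn rule on J1)

b0 stroke→J1
b1 stroke→TF1
b2 stroke→J2
b3 stroke→J1
b4 stroke→J3
b5 stroke→J1
b6 stroke→I1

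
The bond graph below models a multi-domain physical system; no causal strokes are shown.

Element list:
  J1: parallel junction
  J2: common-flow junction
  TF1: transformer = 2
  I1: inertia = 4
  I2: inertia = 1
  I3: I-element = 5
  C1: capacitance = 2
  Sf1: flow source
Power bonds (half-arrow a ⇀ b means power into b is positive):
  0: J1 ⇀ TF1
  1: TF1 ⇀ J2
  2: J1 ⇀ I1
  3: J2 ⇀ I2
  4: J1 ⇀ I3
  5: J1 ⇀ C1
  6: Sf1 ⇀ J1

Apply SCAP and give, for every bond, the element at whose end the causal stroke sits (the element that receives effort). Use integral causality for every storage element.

bond 0 →TF1
bond 1 →J2
bond 2 →I1
bond 3 →I2
bond 4 →I3
bond 5 →J1
bond 6 →Sf1

β6 |Sf1  (Sf1 fixes flow; stroke at Sf1)
β2 |I1  (I1 outputs flow p/I1)
β3 |I2  (prefer integral on I2)
β1 |J2  (common-f at J2 fixed by 3)
β0 |TF1  (TF1: transformer flips bond 1)
β4 |I3  (I3 outputs flow p/I3)
β5 |J1  (only one effort-in slot at J1)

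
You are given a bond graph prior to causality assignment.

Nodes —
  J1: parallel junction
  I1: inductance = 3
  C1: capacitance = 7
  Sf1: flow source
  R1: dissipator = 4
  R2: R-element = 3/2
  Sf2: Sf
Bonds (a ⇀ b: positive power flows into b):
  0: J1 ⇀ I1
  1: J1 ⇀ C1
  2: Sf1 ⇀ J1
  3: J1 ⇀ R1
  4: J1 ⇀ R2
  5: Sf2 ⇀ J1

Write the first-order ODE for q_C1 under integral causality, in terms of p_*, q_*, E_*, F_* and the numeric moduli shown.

dq_C1/dt = F_Sf1 + F_Sf2 - p_I1/3 - 11*q_C1/84

#2 →Sf1  (Sf1 fixes flow; stroke at Sf1)
#5 →Sf2  (Sf2 (Sf) sets flow on bond)
#0 →I1  (prefer integral on I1)
#1 →J1  (C1: C, integral causality)
#3 →R1  (common-e at J1 fixed by 1)
#4 →R2  (J1 effort already set via bond 1)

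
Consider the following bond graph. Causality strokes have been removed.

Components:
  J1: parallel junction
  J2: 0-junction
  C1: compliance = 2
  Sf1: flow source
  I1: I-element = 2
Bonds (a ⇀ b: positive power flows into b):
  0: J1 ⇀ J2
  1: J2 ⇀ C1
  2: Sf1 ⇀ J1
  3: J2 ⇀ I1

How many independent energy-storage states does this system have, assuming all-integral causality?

2  (C1, I1 all integral)

bond 2 →Sf1  (source Sf1 imposes f)
bond 0 →J1  (J1 needs exactly one e-in)
bond 1 →J2  (C1: C, integral causality)
bond 3 →I1  (0-jn J2 has e-setter on 1)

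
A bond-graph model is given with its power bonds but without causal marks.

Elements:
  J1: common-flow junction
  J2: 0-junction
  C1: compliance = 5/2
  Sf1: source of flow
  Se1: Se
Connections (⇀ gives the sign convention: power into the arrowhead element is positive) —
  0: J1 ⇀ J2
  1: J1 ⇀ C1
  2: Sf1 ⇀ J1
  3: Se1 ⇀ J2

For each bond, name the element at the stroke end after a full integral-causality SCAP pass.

#2 stroke→Sf1  (Sf1 (Sf) sets flow on bond)
#3 stroke→J2  (Se1: effort source, stroke at far end)
#0 stroke→J1  (J1: bond 2 brought flow, rest push out)
#1 stroke→J1  (1-jn J1 has f-setter on 2)

#0 →J1
#1 →J1
#2 →Sf1
#3 →J2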